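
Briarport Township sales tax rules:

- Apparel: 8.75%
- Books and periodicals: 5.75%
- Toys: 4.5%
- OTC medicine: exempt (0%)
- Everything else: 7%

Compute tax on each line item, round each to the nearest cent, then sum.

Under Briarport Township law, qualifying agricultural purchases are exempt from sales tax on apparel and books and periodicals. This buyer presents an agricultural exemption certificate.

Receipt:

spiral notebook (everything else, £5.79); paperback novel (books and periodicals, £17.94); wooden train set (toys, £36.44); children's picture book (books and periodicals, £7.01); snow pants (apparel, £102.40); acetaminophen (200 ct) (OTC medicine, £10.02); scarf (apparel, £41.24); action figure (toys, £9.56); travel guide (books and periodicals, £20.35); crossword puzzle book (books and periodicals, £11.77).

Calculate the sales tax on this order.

Spiral notebook £5.79: everything else → 7% → £0.41
Paperback novel £17.94: books and periodicals, buyer-exempt → 0% → £0.00
Wooden train set £36.44: toys → 4.5% → £1.64
Children's picture book £7.01: books and periodicals, buyer-exempt → 0% → £0.00
Snow pants £102.40: apparel, buyer-exempt → 0% → £0.00
Acetaminophen (200 ct) £10.02: OTC medicine → 0% → £0.00
Scarf £41.24: apparel, buyer-exempt → 0% → £0.00
Action figure £9.56: toys → 4.5% → £0.43
Travel guide £20.35: books and periodicals, buyer-exempt → 0% → £0.00
Crossword puzzle book £11.77: books and periodicals, buyer-exempt → 0% → £0.00
Total tax = £0.41 + £1.64 + £0.43 = £2.48

£2.48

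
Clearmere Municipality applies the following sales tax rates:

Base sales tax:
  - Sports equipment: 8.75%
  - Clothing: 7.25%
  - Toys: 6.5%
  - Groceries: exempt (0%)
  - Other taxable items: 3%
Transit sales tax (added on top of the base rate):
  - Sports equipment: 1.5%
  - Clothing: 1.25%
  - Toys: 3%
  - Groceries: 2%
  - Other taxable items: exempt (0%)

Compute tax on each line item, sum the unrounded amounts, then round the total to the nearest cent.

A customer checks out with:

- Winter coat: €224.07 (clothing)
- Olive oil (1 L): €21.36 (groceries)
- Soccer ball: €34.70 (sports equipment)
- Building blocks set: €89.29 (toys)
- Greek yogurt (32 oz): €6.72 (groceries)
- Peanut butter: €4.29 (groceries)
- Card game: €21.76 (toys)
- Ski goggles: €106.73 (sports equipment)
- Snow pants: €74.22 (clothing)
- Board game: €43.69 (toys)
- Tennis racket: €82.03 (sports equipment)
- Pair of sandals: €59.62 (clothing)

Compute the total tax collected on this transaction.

€68.67

Winter coat €224.07: clothing → 7.25% + 1.25% transit = 8.5% → €19.04595
Olive oil (1 L) €21.36: groceries → 0% + 2% transit = 2% → €0.4272
Soccer ball €34.70: sports equipment → 8.75% + 1.5% transit = 10.25% → €3.55675
Building blocks set €89.29: toys → 6.5% + 3% transit = 9.5% → €8.48255
Greek yogurt (32 oz) €6.72: groceries → 0% + 2% transit = 2% → €0.1344
Peanut butter €4.29: groceries → 0% + 2% transit = 2% → €0.0858
Card game €21.76: toys → 6.5% + 3% transit = 9.5% → €2.0672
Ski goggles €106.73: sports equipment → 8.75% + 1.5% transit = 10.25% → €10.939825
Snow pants €74.22: clothing → 7.25% + 1.25% transit = 8.5% → €6.3087
Board game €43.69: toys → 6.5% + 3% transit = 9.5% → €4.15055
Tennis racket €82.03: sports equipment → 8.75% + 1.5% transit = 10.25% → €8.408075
Pair of sandals €59.62: clothing → 7.25% + 1.25% transit = 8.5% → €5.0677
Unrounded tax sum = €68.6747 → €68.67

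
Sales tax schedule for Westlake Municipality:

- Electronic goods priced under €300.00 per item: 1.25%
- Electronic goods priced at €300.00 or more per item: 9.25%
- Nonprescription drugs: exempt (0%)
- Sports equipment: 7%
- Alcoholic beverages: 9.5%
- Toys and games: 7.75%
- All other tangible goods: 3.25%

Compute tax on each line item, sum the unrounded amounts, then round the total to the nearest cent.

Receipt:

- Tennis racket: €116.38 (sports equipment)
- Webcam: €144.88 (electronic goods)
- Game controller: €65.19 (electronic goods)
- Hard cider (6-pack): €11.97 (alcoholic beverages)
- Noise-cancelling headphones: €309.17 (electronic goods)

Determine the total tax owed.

Tennis racket €116.38: sports equipment → 7% → €8.1466
Webcam €144.88: electronic goods, under €300.00 → 1.25% → €1.811
Game controller €65.19: electronic goods, under €300.00 → 1.25% → €0.814875
Hard cider (6-pack) €11.97: alcoholic beverages → 9.5% → €1.13715
Noise-cancelling headphones €309.17: electronic goods, €300.00 or more → 9.25% → €28.598225
Unrounded tax sum = €40.50785 → €40.51

€40.51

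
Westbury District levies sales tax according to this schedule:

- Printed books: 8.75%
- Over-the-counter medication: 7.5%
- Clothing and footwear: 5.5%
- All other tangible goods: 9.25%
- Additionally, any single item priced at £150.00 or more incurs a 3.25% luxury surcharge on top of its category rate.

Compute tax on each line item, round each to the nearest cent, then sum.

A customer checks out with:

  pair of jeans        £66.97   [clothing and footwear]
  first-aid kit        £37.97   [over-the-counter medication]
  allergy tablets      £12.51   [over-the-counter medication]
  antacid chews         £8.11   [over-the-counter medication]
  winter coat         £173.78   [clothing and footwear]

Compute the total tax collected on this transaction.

£23.29

Pair of jeans £66.97: clothing and footwear → 5.5% → £3.68
First-aid kit £37.97: over-the-counter medication → 7.5% → £2.85
Allergy tablets £12.51: over-the-counter medication → 7.5% → £0.94
Antacid chews £8.11: over-the-counter medication → 7.5% → £0.61
Winter coat £173.78: clothing and footwear → 5.5% + 3.25% surcharge = 8.75% → £15.21
Total tax = £3.68 + £2.85 + £0.94 + £0.61 + £15.21 = £23.29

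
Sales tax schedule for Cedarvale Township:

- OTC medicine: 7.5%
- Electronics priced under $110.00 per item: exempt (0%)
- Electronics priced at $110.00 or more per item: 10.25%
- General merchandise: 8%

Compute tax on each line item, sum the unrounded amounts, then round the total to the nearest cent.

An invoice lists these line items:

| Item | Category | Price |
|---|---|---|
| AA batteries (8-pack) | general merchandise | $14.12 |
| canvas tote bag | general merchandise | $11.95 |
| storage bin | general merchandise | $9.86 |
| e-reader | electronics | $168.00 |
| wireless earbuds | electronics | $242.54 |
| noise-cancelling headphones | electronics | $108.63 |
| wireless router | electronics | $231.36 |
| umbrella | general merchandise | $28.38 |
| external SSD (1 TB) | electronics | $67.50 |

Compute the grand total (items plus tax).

$953.28

AA batteries (8-pack) $14.12: general merchandise → 8% → $1.1296
Canvas tote bag $11.95: general merchandise → 8% → $0.956
Storage bin $9.86: general merchandise → 8% → $0.7888
E-reader $168.00: electronics, $110.00 or more → 10.25% → $17.22
Wireless earbuds $242.54: electronics, $110.00 or more → 10.25% → $24.86035
Noise-cancelling headphones $108.63: electronics, under $110.00 → 0% → $0.00
Wireless router $231.36: electronics, $110.00 or more → 10.25% → $23.7144
Umbrella $28.38: general merchandise → 8% → $2.2704
External SSD (1 TB) $67.50: electronics, under $110.00 → 0% → $0.00
Subtotal = $882.34; unrounded tax = $70.93955 → $70.94; total due = $953.28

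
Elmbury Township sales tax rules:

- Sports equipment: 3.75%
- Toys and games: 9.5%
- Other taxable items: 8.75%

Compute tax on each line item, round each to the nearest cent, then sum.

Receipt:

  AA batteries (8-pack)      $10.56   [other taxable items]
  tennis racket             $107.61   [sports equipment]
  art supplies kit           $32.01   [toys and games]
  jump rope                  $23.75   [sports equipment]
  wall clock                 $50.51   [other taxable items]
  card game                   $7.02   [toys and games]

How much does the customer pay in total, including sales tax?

$245.44

AA batteries (8-pack) $10.56: other taxable items → 8.75% → $0.92
Tennis racket $107.61: sports equipment → 3.75% → $4.04
Art supplies kit $32.01: toys and games → 9.5% → $3.04
Jump rope $23.75: sports equipment → 3.75% → $0.89
Wall clock $50.51: other taxable items → 8.75% → $4.42
Card game $7.02: toys and games → 9.5% → $0.67
Subtotal = $231.46; tax = $13.98; total due = $245.44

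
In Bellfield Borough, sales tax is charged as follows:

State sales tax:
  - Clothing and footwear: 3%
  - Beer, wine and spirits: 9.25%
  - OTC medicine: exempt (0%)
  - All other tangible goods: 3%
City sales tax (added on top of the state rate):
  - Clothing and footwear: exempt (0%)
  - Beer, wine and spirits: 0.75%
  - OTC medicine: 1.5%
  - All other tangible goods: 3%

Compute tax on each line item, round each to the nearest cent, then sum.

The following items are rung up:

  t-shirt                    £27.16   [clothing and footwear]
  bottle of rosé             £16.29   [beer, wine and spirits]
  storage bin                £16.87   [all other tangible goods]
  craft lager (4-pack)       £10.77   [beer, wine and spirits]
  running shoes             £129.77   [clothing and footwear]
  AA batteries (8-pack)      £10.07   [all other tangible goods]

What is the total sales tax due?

£9.02

T-shirt £27.16: clothing and footwear → 3% + 0% city = 3% → £0.81
Bottle of rosé £16.29: beer, wine and spirits → 9.25% + 0.75% city = 10% → £1.63
Storage bin £16.87: all other tangible goods → 3% + 3% city = 6% → £1.01
Craft lager (4-pack) £10.77: beer, wine and spirits → 9.25% + 0.75% city = 10% → £1.08
Running shoes £129.77: clothing and footwear → 3% + 0% city = 3% → £3.89
AA batteries (8-pack) £10.07: all other tangible goods → 3% + 3% city = 6% → £0.60
Total tax = £0.81 + £1.63 + £1.01 + £1.08 + £3.89 + £0.60 = £9.02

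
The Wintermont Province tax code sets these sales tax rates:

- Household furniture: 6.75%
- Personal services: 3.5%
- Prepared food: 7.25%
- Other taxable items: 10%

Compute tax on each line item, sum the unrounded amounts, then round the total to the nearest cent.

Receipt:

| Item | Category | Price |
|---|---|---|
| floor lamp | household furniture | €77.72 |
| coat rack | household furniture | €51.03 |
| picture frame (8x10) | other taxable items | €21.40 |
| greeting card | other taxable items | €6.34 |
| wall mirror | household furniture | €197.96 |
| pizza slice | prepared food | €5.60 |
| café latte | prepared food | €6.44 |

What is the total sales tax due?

€25.70

Floor lamp €77.72: household furniture → 6.75% → €5.2461
Coat rack €51.03: household furniture → 6.75% → €3.444525
Picture frame (8x10) €21.40: other taxable items → 10% → €2.14
Greeting card €6.34: other taxable items → 10% → €0.634
Wall mirror €197.96: household furniture → 6.75% → €13.3623
Pizza slice €5.60: prepared food → 7.25% → €0.406
Café latte €6.44: prepared food → 7.25% → €0.4669
Unrounded tax sum = €25.699825 → €25.70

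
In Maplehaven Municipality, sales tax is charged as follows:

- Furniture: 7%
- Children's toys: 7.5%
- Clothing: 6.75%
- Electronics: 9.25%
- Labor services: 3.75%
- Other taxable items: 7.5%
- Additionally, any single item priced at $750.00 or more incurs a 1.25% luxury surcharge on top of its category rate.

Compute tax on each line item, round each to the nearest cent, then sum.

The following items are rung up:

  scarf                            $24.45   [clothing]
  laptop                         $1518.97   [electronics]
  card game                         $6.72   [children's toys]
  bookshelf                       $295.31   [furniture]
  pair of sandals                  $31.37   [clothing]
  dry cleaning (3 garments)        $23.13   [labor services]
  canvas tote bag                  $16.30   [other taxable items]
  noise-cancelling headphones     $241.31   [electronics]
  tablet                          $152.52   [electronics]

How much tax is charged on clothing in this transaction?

Scarf $24.45: clothing → 6.75% → $1.65
Pair of sandals $31.37: clothing → 6.75% → $2.12
Tax on clothing = $1.65 + $2.12 = $3.77

$3.77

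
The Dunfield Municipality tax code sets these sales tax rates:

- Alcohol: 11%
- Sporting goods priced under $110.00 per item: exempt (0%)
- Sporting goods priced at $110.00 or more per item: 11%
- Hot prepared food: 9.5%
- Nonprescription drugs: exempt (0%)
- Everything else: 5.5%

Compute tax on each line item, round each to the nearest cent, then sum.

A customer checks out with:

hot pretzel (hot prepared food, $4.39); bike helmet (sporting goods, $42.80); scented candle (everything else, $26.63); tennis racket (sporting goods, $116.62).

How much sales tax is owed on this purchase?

Hot pretzel $4.39: hot prepared food → 9.5% → $0.42
Bike helmet $42.80: sporting goods, under $110.00 → 0% → $0.00
Scented candle $26.63: everything else → 5.5% → $1.46
Tennis racket $116.62: sporting goods, $110.00 or more → 11% → $12.83
Total tax = $0.42 + $1.46 + $12.83 = $14.71

$14.71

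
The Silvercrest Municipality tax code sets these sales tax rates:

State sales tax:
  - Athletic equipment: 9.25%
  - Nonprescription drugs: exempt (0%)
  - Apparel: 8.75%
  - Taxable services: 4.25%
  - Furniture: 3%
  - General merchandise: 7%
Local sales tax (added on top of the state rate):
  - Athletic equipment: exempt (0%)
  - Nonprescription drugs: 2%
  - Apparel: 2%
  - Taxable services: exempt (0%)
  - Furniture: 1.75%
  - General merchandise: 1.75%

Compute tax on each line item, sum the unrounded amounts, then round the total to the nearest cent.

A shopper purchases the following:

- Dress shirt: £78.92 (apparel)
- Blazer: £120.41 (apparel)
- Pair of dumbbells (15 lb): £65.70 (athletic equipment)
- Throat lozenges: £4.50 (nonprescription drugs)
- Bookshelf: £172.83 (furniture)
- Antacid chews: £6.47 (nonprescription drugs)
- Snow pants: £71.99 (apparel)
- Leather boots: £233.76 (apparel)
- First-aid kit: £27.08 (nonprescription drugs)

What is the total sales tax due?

£69.34

Dress shirt £78.92: apparel → 8.75% + 2% local = 10.75% → £8.4839
Blazer £120.41: apparel → 8.75% + 2% local = 10.75% → £12.944075
Pair of dumbbells (15 lb) £65.70: athletic equipment → 9.25% + 0% local = 9.25% → £6.07725
Throat lozenges £4.50: nonprescription drugs → 0% + 2% local = 2% → £0.09
Bookshelf £172.83: furniture → 3% + 1.75% local = 4.75% → £8.209425
Antacid chews £6.47: nonprescription drugs → 0% + 2% local = 2% → £0.1294
Snow pants £71.99: apparel → 8.75% + 2% local = 10.75% → £7.738925
Leather boots £233.76: apparel → 8.75% + 2% local = 10.75% → £25.1292
First-aid kit £27.08: nonprescription drugs → 0% + 2% local = 2% → £0.5416
Unrounded tax sum = £69.343775 → £69.34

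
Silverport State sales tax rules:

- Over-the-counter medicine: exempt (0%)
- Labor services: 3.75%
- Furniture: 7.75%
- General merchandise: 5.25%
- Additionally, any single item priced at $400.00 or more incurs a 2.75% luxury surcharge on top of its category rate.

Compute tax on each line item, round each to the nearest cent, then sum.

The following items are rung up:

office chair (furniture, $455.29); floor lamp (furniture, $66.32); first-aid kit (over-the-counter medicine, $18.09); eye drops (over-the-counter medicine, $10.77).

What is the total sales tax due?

$52.95

Office chair $455.29: furniture → 7.75% + 2.75% surcharge = 10.5% → $47.81
Floor lamp $66.32: furniture → 7.75% → $5.14
First-aid kit $18.09: over-the-counter medicine → 0% → $0.00
Eye drops $10.77: over-the-counter medicine → 0% → $0.00
Total tax = $47.81 + $5.14 = $52.95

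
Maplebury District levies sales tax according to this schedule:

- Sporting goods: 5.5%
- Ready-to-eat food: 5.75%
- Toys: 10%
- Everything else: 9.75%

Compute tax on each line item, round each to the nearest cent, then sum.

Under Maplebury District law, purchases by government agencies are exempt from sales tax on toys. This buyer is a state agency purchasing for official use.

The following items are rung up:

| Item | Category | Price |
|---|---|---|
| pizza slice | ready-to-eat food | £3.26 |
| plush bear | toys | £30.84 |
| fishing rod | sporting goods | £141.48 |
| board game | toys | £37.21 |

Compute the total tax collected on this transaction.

£7.97

Pizza slice £3.26: ready-to-eat food → 5.75% → £0.19
Plush bear £30.84: toys, buyer-exempt → 0% → £0.00
Fishing rod £141.48: sporting goods → 5.5% → £7.78
Board game £37.21: toys, buyer-exempt → 0% → £0.00
Total tax = £0.19 + £7.78 = £7.97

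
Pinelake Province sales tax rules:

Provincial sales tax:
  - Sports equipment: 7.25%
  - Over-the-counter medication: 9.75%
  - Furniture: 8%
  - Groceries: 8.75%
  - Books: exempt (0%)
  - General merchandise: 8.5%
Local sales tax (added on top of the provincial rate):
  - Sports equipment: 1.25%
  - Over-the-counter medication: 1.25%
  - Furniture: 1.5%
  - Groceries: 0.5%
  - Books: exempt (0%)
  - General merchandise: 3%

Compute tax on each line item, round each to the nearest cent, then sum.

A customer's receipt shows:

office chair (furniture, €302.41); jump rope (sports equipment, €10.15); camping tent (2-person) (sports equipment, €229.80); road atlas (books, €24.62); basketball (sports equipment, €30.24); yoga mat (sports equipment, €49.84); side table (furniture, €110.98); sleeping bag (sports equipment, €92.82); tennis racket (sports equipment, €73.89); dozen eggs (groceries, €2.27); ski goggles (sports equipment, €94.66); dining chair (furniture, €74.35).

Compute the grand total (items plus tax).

Office chair €302.41: furniture → 8% + 1.5% local = 9.5% → €28.73
Jump rope €10.15: sports equipment → 7.25% + 1.25% local = 8.5% → €0.86
Camping tent (2-person) €229.80: sports equipment → 7.25% + 1.25% local = 8.5% → €19.53
Road atlas €24.62: books → 0% + 0% local = 0% → €0.00
Basketball €30.24: sports equipment → 7.25% + 1.25% local = 8.5% → €2.57
Yoga mat €49.84: sports equipment → 7.25% + 1.25% local = 8.5% → €4.24
Side table €110.98: furniture → 8% + 1.5% local = 9.5% → €10.54
Sleeping bag €92.82: sports equipment → 7.25% + 1.25% local = 8.5% → €7.89
Tennis racket €73.89: sports equipment → 7.25% + 1.25% local = 8.5% → €6.28
Dozen eggs €2.27: groceries → 8.75% + 0.5% local = 9.25% → €0.21
Ski goggles €94.66: sports equipment → 7.25% + 1.25% local = 8.5% → €8.05
Dining chair €74.35: furniture → 8% + 1.5% local = 9.5% → €7.06
Subtotal = €1096.03; tax = €95.96; total due = €1191.99

€1191.99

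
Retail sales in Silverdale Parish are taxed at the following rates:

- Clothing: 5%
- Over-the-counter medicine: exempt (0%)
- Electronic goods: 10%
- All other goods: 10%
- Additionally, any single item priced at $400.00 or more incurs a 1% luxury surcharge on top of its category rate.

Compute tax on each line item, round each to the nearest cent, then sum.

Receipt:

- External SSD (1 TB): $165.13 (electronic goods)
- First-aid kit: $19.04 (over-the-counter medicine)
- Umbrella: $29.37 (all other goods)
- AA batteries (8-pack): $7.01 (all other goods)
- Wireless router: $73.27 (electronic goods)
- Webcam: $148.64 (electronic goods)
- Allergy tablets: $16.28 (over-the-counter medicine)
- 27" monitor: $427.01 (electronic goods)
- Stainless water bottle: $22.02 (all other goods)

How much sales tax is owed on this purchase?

External SSD (1 TB) $165.13: electronic goods → 10% → $16.51
First-aid kit $19.04: over-the-counter medicine → 0% → $0.00
Umbrella $29.37: all other goods → 10% → $2.94
AA batteries (8-pack) $7.01: all other goods → 10% → $0.70
Wireless router $73.27: electronic goods → 10% → $7.33
Webcam $148.64: electronic goods → 10% → $14.86
Allergy tablets $16.28: over-the-counter medicine → 0% → $0.00
27" monitor $427.01: electronic goods → 10% + 1% surcharge = 11% → $46.97
Stainless water bottle $22.02: all other goods → 10% → $2.20
Total tax = $16.51 + $2.94 + $0.70 + $7.33 + $14.86 + $46.97 + $2.20 = $91.51

$91.51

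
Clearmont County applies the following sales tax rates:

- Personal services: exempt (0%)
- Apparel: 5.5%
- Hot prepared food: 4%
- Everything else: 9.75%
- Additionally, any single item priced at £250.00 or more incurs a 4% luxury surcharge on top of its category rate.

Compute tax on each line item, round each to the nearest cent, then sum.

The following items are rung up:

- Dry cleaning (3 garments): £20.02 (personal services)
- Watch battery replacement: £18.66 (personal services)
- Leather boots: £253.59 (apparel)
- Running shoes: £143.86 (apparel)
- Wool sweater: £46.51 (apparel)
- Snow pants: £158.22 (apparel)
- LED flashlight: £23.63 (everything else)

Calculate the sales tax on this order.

£45.56

Dry cleaning (3 garments) £20.02: personal services → 0% → £0.00
Watch battery replacement £18.66: personal services → 0% → £0.00
Leather boots £253.59: apparel → 5.5% + 4% surcharge = 9.5% → £24.09
Running shoes £143.86: apparel → 5.5% → £7.91
Wool sweater £46.51: apparel → 5.5% → £2.56
Snow pants £158.22: apparel → 5.5% → £8.70
LED flashlight £23.63: everything else → 9.75% → £2.30
Total tax = £24.09 + £7.91 + £2.56 + £8.70 + £2.30 = £45.56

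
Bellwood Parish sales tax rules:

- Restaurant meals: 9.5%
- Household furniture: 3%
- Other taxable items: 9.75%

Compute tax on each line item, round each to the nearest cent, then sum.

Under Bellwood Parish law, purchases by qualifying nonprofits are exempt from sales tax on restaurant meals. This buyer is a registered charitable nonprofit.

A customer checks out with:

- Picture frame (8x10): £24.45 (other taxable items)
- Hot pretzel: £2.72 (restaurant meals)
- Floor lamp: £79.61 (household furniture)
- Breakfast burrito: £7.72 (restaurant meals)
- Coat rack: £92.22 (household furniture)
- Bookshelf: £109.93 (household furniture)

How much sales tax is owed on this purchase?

Picture frame (8x10) £24.45: other taxable items → 9.75% → £2.38
Hot pretzel £2.72: restaurant meals, buyer-exempt → 0% → £0.00
Floor lamp £79.61: household furniture → 3% → £2.39
Breakfast burrito £7.72: restaurant meals, buyer-exempt → 0% → £0.00
Coat rack £92.22: household furniture → 3% → £2.77
Bookshelf £109.93: household furniture → 3% → £3.30
Total tax = £2.38 + £2.39 + £2.77 + £3.30 = £10.84

£10.84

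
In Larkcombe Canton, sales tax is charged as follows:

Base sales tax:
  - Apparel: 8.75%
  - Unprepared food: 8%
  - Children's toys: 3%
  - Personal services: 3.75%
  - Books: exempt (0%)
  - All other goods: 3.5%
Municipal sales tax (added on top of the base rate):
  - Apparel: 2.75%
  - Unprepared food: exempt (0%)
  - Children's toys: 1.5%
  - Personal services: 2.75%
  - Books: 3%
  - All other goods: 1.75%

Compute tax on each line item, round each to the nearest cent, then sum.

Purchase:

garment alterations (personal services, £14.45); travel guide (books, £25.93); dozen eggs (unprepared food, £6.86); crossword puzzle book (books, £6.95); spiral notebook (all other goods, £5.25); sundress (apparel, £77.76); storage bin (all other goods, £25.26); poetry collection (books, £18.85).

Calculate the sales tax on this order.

Garment alterations £14.45: personal services → 3.75% + 2.75% municipal = 6.5% → £0.94
Travel guide £25.93: books → 0% + 3% municipal = 3% → £0.78
Dozen eggs £6.86: unprepared food → 8% + 0% municipal = 8% → £0.55
Crossword puzzle book £6.95: books → 0% + 3% municipal = 3% → £0.21
Spiral notebook £5.25: all other goods → 3.5% + 1.75% municipal = 5.25% → £0.28
Sundress £77.76: apparel → 8.75% + 2.75% municipal = 11.5% → £8.94
Storage bin £25.26: all other goods → 3.5% + 1.75% municipal = 5.25% → £1.33
Poetry collection £18.85: books → 0% + 3% municipal = 3% → £0.57
Total tax = £0.94 + £0.78 + £0.55 + £0.21 + £0.28 + £8.94 + £1.33 + £0.57 = £13.60

£13.60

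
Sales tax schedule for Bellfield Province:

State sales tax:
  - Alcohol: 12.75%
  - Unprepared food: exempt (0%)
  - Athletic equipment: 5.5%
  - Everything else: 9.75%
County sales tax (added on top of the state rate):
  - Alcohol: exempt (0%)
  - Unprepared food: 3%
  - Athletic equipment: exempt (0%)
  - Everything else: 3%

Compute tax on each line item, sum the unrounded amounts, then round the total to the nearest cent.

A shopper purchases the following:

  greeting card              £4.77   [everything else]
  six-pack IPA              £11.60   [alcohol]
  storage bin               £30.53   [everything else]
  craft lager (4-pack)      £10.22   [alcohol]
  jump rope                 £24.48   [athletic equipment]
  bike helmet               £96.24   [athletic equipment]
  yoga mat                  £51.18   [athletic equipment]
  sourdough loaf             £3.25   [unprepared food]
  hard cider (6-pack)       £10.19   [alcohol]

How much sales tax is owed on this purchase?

£18.13

Greeting card £4.77: everything else → 9.75% + 3% county = 12.75% → £0.608175
Six-pack IPA £11.60: alcohol → 12.75% + 0% county = 12.75% → £1.479
Storage bin £30.53: everything else → 9.75% + 3% county = 12.75% → £3.892575
Craft lager (4-pack) £10.22: alcohol → 12.75% + 0% county = 12.75% → £1.30305
Jump rope £24.48: athletic equipment → 5.5% + 0% county = 5.5% → £1.3464
Bike helmet £96.24: athletic equipment → 5.5% + 0% county = 5.5% → £5.2932
Yoga mat £51.18: athletic equipment → 5.5% + 0% county = 5.5% → £2.8149
Sourdough loaf £3.25: unprepared food → 0% + 3% county = 3% → £0.0975
Hard cider (6-pack) £10.19: alcohol → 12.75% + 0% county = 12.75% → £1.299225
Unrounded tax sum = £18.134025 → £18.13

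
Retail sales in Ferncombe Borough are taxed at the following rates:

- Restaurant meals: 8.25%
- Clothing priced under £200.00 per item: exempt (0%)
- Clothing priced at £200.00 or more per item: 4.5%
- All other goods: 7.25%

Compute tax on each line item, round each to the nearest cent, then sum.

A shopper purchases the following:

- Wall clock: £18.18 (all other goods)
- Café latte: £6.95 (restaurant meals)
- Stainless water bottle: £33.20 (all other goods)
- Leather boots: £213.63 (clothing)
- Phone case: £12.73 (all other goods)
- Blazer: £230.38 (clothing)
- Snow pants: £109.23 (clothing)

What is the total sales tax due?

£25.20

Wall clock £18.18: all other goods → 7.25% → £1.32
Café latte £6.95: restaurant meals → 8.25% → £0.57
Stainless water bottle £33.20: all other goods → 7.25% → £2.41
Leather boots £213.63: clothing, £200.00 or more → 4.5% → £9.61
Phone case £12.73: all other goods → 7.25% → £0.92
Blazer £230.38: clothing, £200.00 or more → 4.5% → £10.37
Snow pants £109.23: clothing, under £200.00 → 0% → £0.00
Total tax = £1.32 + £0.57 + £2.41 + £9.61 + £0.92 + £10.37 = £25.20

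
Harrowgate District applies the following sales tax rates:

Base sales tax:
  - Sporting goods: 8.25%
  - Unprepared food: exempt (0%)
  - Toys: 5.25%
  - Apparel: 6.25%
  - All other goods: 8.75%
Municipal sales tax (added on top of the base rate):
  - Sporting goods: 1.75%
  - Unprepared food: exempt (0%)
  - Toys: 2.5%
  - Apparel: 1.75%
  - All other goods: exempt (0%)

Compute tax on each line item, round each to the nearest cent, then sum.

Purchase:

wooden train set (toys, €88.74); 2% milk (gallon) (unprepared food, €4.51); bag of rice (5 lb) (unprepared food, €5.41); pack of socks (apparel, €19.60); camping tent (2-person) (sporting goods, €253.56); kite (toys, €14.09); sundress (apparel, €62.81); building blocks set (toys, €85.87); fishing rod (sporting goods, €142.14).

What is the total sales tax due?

Wooden train set €88.74: toys → 5.25% + 2.5% municipal = 7.75% → €6.88
2% milk (gallon) €4.51: unprepared food → 0% + 0% municipal = 0% → €0.00
Bag of rice (5 lb) €5.41: unprepared food → 0% + 0% municipal = 0% → €0.00
Pack of socks €19.60: apparel → 6.25% + 1.75% municipal = 8% → €1.57
Camping tent (2-person) €253.56: sporting goods → 8.25% + 1.75% municipal = 10% → €25.36
Kite €14.09: toys → 5.25% + 2.5% municipal = 7.75% → €1.09
Sundress €62.81: apparel → 6.25% + 1.75% municipal = 8% → €5.02
Building blocks set €85.87: toys → 5.25% + 2.5% municipal = 7.75% → €6.65
Fishing rod €142.14: sporting goods → 8.25% + 1.75% municipal = 10% → €14.21
Total tax = €6.88 + €1.57 + €25.36 + €1.09 + €5.02 + €6.65 + €14.21 = €60.78

€60.78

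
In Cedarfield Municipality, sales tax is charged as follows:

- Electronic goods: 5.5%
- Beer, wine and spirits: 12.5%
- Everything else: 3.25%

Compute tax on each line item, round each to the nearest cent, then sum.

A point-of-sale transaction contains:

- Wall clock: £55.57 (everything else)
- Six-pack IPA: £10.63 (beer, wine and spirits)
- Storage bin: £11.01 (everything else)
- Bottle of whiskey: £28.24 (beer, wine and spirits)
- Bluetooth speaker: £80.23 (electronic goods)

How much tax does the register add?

£11.44

Wall clock £55.57: everything else → 3.25% → £1.81
Six-pack IPA £10.63: beer, wine and spirits → 12.5% → £1.33
Storage bin £11.01: everything else → 3.25% → £0.36
Bottle of whiskey £28.24: beer, wine and spirits → 12.5% → £3.53
Bluetooth speaker £80.23: electronic goods → 5.5% → £4.41
Total tax = £1.81 + £1.33 + £0.36 + £3.53 + £4.41 = £11.44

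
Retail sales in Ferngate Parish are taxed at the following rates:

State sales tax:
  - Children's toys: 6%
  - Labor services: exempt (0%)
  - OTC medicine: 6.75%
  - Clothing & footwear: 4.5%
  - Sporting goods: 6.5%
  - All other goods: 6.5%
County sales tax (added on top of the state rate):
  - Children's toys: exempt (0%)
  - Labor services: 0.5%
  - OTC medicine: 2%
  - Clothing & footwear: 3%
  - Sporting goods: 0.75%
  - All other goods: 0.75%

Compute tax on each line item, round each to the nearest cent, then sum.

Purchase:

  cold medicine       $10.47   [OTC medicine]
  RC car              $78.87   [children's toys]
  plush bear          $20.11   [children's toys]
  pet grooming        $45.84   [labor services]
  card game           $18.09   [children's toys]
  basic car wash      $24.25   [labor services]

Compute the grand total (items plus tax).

$205.93

Cold medicine $10.47: OTC medicine → 6.75% + 2% county = 8.75% → $0.92
RC car $78.87: children's toys → 6% + 0% county = 6% → $4.73
Plush bear $20.11: children's toys → 6% + 0% county = 6% → $1.21
Pet grooming $45.84: labor services → 0% + 0.5% county = 0.5% → $0.23
Card game $18.09: children's toys → 6% + 0% county = 6% → $1.09
Basic car wash $24.25: labor services → 0% + 0.5% county = 0.5% → $0.12
Subtotal = $197.63; tax = $8.30; total due = $205.93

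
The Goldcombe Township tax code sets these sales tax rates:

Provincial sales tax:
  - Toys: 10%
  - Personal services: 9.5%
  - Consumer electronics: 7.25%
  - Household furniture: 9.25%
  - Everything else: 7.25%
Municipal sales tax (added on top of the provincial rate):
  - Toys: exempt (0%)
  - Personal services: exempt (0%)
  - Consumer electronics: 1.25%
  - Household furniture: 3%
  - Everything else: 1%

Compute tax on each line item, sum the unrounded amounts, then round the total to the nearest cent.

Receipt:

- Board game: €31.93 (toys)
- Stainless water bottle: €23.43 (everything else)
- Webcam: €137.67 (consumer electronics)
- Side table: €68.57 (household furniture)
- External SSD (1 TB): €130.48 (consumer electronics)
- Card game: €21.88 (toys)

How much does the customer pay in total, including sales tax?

Board game €31.93: toys → 10% + 0% municipal = 10% → €3.193
Stainless water bottle €23.43: everything else → 7.25% + 1% municipal = 8.25% → €1.932975
Webcam €137.67: consumer electronics → 7.25% + 1.25% municipal = 8.5% → €11.70195
Side table €68.57: household furniture → 9.25% + 3% municipal = 12.25% → €8.399825
External SSD (1 TB) €130.48: consumer electronics → 7.25% + 1.25% municipal = 8.5% → €11.0908
Card game €21.88: toys → 10% + 0% municipal = 10% → €2.188
Subtotal = €413.96; unrounded tax = €38.50655 → €38.51; total due = €452.47

€452.47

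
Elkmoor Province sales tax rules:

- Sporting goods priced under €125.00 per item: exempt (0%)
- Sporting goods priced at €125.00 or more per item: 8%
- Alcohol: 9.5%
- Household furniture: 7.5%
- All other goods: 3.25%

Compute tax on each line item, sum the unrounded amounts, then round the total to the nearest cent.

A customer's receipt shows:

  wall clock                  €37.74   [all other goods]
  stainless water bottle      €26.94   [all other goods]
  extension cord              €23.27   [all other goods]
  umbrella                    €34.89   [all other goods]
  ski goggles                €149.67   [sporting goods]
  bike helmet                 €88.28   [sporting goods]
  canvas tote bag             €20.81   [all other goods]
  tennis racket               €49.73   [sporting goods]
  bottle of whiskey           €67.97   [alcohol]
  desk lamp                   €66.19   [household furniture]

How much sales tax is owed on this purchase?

Wall clock €37.74: all other goods → 3.25% → €1.22655
Stainless water bottle €26.94: all other goods → 3.25% → €0.87555
Extension cord €23.27: all other goods → 3.25% → €0.756275
Umbrella €34.89: all other goods → 3.25% → €1.133925
Ski goggles €149.67: sporting goods, €125.00 or more → 8% → €11.9736
Bike helmet €88.28: sporting goods, under €125.00 → 0% → €0.00
Canvas tote bag €20.81: all other goods → 3.25% → €0.676325
Tennis racket €49.73: sporting goods, under €125.00 → 0% → €0.00
Bottle of whiskey €67.97: alcohol → 9.5% → €6.45715
Desk lamp €66.19: household furniture → 7.5% → €4.96425
Unrounded tax sum = €28.063625 → €28.06

€28.06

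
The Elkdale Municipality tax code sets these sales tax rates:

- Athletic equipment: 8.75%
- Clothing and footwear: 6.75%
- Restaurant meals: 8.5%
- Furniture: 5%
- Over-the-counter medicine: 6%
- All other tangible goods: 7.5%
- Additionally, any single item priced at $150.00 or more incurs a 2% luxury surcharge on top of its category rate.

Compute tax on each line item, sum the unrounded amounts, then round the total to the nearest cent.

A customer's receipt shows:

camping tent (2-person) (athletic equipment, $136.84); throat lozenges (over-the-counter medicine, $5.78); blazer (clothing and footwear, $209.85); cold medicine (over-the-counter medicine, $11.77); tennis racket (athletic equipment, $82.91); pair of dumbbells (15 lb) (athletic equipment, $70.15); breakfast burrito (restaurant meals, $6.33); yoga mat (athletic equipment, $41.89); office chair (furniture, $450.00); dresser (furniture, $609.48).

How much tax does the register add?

Camping tent (2-person) $136.84: athletic equipment → 8.75% → $11.9735
Throat lozenges $5.78: over-the-counter medicine → 6% → $0.3468
Blazer $209.85: clothing and footwear → 6.75% + 2% surcharge = 8.75% → $18.361875
Cold medicine $11.77: over-the-counter medicine → 6% → $0.7062
Tennis racket $82.91: athletic equipment → 8.75% → $7.254625
Pair of dumbbells (15 lb) $70.15: athletic equipment → 8.75% → $6.138125
Breakfast burrito $6.33: restaurant meals → 8.5% → $0.53805
Yoga mat $41.89: athletic equipment → 8.75% → $3.665375
Office chair $450.00: furniture → 5% + 2% surcharge = 7% → $31.50
Dresser $609.48: furniture → 5% + 2% surcharge = 7% → $42.6636
Unrounded tax sum = $123.14815 → $123.15

$123.15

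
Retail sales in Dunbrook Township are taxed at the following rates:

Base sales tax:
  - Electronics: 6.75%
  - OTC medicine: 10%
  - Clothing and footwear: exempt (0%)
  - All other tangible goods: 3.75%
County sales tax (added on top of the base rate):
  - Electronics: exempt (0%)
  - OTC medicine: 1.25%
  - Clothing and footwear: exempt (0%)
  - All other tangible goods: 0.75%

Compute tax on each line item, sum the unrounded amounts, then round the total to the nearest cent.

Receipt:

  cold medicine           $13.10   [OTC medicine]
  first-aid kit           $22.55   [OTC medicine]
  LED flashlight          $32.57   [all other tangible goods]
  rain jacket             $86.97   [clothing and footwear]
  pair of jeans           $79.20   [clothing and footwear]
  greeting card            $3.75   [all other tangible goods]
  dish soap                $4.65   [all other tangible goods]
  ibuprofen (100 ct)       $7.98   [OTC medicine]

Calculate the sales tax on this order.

$6.75

Cold medicine $13.10: OTC medicine → 10% + 1.25% county = 11.25% → $1.47375
First-aid kit $22.55: OTC medicine → 10% + 1.25% county = 11.25% → $2.536875
LED flashlight $32.57: all other tangible goods → 3.75% + 0.75% county = 4.5% → $1.46565
Rain jacket $86.97: clothing and footwear → 0% + 0% county = 0% → $0.00
Pair of jeans $79.20: clothing and footwear → 0% + 0% county = 0% → $0.00
Greeting card $3.75: all other tangible goods → 3.75% + 0.75% county = 4.5% → $0.16875
Dish soap $4.65: all other tangible goods → 3.75% + 0.75% county = 4.5% → $0.20925
Ibuprofen (100 ct) $7.98: OTC medicine → 10% + 1.25% county = 11.25% → $0.89775
Unrounded tax sum = $6.752025 → $6.75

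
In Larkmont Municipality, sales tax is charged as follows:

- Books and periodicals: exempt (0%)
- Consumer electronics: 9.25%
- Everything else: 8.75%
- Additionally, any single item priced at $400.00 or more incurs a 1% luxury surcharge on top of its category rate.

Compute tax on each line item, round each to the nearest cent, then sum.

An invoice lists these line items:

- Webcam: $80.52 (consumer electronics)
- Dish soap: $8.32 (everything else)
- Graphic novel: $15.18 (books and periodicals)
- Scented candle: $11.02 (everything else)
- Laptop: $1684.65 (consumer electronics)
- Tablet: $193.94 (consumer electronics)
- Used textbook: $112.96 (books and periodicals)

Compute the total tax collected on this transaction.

$199.76

Webcam $80.52: consumer electronics → 9.25% → $7.45
Dish soap $8.32: everything else → 8.75% → $0.73
Graphic novel $15.18: books and periodicals → 0% → $0.00
Scented candle $11.02: everything else → 8.75% → $0.96
Laptop $1684.65: consumer electronics → 9.25% + 1% surcharge = 10.25% → $172.68
Tablet $193.94: consumer electronics → 9.25% → $17.94
Used textbook $112.96: books and periodicals → 0% → $0.00
Total tax = $7.45 + $0.73 + $0.96 + $172.68 + $17.94 = $199.76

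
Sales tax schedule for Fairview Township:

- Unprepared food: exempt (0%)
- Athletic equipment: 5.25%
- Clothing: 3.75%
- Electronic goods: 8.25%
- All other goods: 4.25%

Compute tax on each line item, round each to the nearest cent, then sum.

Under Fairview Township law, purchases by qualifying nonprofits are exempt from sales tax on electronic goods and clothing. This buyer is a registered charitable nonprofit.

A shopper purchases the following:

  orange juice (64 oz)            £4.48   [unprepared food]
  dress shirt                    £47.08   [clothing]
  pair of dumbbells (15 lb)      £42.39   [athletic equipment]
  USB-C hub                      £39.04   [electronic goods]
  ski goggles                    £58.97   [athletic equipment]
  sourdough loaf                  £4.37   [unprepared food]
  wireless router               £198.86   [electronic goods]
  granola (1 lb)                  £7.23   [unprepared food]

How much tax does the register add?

Orange juice (64 oz) £4.48: unprepared food → 0% → £0.00
Dress shirt £47.08: clothing, buyer-exempt → 0% → £0.00
Pair of dumbbells (15 lb) £42.39: athletic equipment → 5.25% → £2.23
USB-C hub £39.04: electronic goods, buyer-exempt → 0% → £0.00
Ski goggles £58.97: athletic equipment → 5.25% → £3.10
Sourdough loaf £4.37: unprepared food → 0% → £0.00
Wireless router £198.86: electronic goods, buyer-exempt → 0% → £0.00
Granola (1 lb) £7.23: unprepared food → 0% → £0.00
Total tax = £2.23 + £3.10 = £5.33

£5.33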